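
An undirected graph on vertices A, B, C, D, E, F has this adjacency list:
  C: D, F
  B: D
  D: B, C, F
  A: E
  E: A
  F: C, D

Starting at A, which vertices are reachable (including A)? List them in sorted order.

A, E

Start at A.
Its neighbours: E.
Nothing further is reachable.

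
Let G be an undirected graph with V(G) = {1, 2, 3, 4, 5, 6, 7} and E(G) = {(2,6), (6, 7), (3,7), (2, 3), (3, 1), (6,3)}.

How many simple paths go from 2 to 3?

3

2–3
2–6–3
2–6–7–3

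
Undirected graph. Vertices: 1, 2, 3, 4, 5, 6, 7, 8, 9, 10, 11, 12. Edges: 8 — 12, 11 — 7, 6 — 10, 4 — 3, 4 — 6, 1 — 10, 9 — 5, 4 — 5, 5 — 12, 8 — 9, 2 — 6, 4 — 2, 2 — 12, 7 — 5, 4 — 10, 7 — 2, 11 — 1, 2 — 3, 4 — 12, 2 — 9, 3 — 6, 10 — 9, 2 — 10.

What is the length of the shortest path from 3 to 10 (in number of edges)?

2

Distance 0: 3.
Distance 1: 2, 4, 6.
Distance 2: 5, 7, 9, 10, 12 — contains 10.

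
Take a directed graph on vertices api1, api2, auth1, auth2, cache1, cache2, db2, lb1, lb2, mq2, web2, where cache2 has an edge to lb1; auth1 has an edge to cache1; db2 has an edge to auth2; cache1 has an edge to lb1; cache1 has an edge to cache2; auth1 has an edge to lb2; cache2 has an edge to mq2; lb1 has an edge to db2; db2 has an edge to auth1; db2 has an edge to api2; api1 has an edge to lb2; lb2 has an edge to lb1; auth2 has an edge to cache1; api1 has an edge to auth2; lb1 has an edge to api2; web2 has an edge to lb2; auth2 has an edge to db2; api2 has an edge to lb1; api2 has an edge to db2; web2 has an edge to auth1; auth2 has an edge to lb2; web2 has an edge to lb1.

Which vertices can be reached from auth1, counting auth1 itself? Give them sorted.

Start at auth1.
Its neighbours: cache1, lb2.
Then their neighbours: cache2, lb1.
Then next layer: api2, db2, mq2.
Then next layer: auth2.
Nothing further is reachable.

api2, auth1, auth2, cache1, cache2, db2, lb1, lb2, mq2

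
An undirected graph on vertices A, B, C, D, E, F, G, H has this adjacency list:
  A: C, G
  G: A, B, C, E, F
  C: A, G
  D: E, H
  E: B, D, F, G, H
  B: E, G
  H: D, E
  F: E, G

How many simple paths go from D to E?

2

D–E
D–H–E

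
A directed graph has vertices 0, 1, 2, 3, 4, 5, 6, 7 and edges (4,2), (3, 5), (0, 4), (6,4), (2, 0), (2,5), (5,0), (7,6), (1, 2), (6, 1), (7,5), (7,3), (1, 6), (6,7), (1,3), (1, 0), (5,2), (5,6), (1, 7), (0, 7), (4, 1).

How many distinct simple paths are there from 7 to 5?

8

7→3→5
7→5
7→6→1→0→4→2→5
7→6→1→2→5
7→6→1→3→5
7→6→4→1→2→5
7→6→4→1→3→5
7→6→4→2→5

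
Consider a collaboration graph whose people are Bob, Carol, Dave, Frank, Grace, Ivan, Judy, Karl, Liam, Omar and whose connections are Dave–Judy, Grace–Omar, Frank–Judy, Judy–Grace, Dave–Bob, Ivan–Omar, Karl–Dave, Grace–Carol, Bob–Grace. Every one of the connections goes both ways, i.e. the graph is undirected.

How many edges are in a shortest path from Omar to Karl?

Distance 0: Omar.
Distance 1: Grace, Ivan.
Distance 2: Bob, Carol, Judy.
Distance 3: Dave, Frank.
Distance 4: Karl — contains Karl.

4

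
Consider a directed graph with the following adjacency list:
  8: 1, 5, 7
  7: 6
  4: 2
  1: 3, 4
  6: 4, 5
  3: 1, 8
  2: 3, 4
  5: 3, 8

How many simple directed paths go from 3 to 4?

3

3→1→4
3→8→1→4
3→8→7→6→4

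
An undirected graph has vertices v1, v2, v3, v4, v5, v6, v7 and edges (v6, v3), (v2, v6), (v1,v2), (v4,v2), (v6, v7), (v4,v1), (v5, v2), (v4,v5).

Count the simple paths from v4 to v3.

3

v4–v1–v2–v6–v3
v4–v2–v6–v3
v4–v5–v2–v6–v3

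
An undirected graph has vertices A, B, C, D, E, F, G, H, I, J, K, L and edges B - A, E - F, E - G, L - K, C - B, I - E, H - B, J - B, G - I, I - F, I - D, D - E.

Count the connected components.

3

From A: component {A, B, C, H, J}.
From D: component {D, E, F, G, I}.
From K: component {K, L}.
That's 3 components.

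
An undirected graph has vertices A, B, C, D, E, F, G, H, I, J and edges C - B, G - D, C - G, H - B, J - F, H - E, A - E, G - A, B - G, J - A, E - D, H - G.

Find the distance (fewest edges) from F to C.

Distance 0: F.
Distance 1: J.
Distance 2: A.
Distance 3: E, G.
Distance 4: B, C, D, H — contains C.

4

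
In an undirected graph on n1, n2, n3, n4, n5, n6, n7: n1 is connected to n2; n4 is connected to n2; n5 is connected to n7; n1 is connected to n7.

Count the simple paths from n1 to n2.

1

n1–n2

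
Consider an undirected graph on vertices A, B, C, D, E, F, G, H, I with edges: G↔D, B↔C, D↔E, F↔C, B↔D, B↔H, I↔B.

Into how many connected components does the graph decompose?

From A: component {A}.
From B: component {B, C, D, E, F, G, H, I}.
That's 2 components.

2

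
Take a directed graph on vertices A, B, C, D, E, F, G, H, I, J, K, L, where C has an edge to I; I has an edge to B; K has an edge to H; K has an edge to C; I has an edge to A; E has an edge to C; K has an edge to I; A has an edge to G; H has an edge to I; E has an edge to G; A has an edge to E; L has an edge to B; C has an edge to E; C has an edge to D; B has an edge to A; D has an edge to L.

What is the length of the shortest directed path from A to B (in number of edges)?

4

Distance 0: A.
Distance 1: E, G.
Distance 2: C.
Distance 3: D, I.
Distance 4: B, L — contains B.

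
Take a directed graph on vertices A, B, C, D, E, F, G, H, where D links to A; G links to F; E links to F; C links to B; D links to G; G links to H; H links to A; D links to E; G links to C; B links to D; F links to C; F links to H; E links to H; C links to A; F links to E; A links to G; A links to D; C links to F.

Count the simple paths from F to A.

6

F→C→A
F→C→B→D→A
F→C→B→D→E→H→A
F→C→B→D→G→H→A
F→E→H→A
F→H→A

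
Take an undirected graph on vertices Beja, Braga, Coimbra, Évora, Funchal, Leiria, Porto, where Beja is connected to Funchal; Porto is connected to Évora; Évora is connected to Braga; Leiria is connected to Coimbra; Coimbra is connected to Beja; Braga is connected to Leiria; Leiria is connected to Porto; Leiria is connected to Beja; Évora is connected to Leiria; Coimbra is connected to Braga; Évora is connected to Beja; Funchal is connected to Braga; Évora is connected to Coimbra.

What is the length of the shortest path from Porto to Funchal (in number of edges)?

3

Distance 0: Porto.
Distance 1: Évora, Leiria.
Distance 2: Beja, Braga, Coimbra.
Distance 3: Funchal — contains Funchal.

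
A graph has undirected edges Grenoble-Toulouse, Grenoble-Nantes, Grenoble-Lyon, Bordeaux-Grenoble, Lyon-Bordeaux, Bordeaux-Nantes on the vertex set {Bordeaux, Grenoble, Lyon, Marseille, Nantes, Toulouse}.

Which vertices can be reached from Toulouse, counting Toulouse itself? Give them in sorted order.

Start at Toulouse.
Its neighbours: Grenoble.
Then their neighbours: Bordeaux, Lyon, Nantes.
Nothing further is reachable.

Bordeaux, Grenoble, Lyon, Nantes, Toulouse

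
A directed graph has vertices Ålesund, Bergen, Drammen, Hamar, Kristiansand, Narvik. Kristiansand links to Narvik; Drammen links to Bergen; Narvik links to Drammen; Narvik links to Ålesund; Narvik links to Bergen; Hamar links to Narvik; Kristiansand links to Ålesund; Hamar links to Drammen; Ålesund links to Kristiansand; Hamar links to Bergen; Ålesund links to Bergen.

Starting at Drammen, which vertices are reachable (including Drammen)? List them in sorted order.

Bergen, Drammen

Start at Drammen.
Its neighbours: Bergen.
Nothing further is reachable.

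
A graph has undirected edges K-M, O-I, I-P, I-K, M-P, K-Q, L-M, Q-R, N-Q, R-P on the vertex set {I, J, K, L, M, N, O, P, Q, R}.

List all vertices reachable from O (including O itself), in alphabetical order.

Start at O.
Its neighbours: I.
Then their neighbours: K, P.
Then next layer: M, Q, R.
Then next layer: L, N.
Nothing further is reachable.

I, K, L, M, N, O, P, Q, R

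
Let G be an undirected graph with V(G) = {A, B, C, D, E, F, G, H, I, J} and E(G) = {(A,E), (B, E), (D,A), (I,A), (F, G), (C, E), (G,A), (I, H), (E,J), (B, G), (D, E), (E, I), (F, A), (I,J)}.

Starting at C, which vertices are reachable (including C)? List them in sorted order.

Start at C.
Its neighbours: E.
Then their neighbours: A, B, D, I, J.
Then next layer: F, G, H.
Every vertex is now reached.

A, B, C, D, E, F, G, H, I, J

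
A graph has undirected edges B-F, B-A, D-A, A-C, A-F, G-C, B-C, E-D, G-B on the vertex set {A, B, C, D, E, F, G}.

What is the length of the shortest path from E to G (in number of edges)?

Distance 0: E.
Distance 1: D.
Distance 2: A.
Distance 3: B, C, F.
Distance 4: G — contains G.

4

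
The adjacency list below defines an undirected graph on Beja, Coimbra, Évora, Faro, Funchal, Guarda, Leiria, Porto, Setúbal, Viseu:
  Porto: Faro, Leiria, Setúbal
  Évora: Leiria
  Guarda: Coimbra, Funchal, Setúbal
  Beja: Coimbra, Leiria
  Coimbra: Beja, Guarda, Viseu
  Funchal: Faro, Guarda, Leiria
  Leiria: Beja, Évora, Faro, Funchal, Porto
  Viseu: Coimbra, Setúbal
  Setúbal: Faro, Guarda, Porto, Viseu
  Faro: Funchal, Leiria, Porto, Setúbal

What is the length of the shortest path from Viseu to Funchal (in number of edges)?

Distance 0: Viseu.
Distance 1: Coimbra, Setúbal.
Distance 2: Beja, Faro, Guarda, Porto.
Distance 3: Funchal, Leiria — contains Funchal.

3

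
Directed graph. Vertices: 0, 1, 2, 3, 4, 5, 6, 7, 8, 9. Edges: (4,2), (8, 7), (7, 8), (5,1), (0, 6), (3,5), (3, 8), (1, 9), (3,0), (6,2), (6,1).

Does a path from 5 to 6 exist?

Explore from 5.
Distance 1: reach 1.
Distance 2: reach 9.
The search from 5 is exhausted; no directed path reaches 6.

No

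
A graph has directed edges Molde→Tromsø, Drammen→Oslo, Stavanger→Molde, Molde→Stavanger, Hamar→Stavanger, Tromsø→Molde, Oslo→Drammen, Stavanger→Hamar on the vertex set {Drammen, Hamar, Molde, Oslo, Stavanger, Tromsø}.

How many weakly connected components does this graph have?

2

From Drammen: component {Drammen, Oslo}.
From Hamar: component {Hamar, Molde, Stavanger, Tromsø}.
That's 2 components.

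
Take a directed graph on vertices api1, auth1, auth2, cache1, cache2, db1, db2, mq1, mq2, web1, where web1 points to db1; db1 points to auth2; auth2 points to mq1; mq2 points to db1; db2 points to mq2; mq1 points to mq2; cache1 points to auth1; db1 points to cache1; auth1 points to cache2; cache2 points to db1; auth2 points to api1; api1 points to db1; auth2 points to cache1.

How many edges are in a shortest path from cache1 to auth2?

4

Distance 0: cache1.
Distance 1: auth1.
Distance 2: cache2.
Distance 3: db1.
Distance 4: auth2 — contains auth2.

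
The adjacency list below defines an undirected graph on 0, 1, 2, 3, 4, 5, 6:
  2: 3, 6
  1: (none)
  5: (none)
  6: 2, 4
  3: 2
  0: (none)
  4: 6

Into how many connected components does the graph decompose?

From 0: component {0}.
From 1: component {1}.
From 2: component {2, 3, 4, 6}.
From 5: component {5}.
That's 4 components.

4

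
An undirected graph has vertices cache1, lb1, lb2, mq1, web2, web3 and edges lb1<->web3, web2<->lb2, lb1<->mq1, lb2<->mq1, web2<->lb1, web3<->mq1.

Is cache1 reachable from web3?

Explore from web3.
Distance 1: reach lb1, mq1.
Distance 2: reach lb2, web2.
The search is exhausted without reaching cache1; it lies in a different component.

No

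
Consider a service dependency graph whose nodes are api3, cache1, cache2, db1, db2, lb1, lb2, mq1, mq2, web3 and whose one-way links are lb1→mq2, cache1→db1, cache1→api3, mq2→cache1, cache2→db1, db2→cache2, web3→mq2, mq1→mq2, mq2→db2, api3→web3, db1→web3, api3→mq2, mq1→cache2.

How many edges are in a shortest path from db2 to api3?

Distance 0: db2.
Distance 1: cache2.
Distance 2: db1.
Distance 3: web3.
Distance 4: mq2.
Distance 5: cache1.
Distance 6: api3 — contains api3.

6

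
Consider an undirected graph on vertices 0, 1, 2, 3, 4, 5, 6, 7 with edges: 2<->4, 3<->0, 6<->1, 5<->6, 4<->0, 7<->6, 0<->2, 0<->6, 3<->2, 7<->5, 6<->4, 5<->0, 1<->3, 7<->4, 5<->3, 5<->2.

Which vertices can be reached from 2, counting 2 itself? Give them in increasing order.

0, 1, 2, 3, 4, 5, 6, 7

Start at 2.
Its neighbours: 0, 3, 4, 5.
Then their neighbours: 1, 6, 7.
Every vertex is now reached.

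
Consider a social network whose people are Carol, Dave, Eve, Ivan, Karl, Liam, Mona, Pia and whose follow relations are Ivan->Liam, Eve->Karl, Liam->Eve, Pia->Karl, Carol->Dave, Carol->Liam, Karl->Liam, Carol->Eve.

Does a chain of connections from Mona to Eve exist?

No

Mona has no outgoing edges, so nothing is reachable from it.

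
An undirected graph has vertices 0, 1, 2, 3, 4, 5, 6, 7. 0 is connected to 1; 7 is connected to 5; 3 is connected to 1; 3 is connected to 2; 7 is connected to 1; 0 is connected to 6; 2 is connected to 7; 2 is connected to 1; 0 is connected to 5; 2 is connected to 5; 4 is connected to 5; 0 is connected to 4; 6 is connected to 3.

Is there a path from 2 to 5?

Explore from 2.
Distance 1: reach 1, 3, 5, 7.
Found 5.

Yes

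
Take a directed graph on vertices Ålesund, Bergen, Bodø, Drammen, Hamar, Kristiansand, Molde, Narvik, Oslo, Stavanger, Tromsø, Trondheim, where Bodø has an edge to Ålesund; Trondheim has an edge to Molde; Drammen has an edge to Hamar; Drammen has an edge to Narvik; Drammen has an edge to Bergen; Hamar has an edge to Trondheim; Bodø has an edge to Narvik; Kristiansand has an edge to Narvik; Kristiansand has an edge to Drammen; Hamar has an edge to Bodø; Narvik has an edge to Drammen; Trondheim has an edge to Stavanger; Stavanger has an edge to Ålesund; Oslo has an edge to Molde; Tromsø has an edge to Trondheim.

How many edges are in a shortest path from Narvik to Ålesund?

4

Distance 0: Narvik.
Distance 1: Drammen.
Distance 2: Bergen, Hamar.
Distance 3: Bodø, Trondheim.
Distance 4: Ålesund, Molde, Stavanger — contains Ålesund.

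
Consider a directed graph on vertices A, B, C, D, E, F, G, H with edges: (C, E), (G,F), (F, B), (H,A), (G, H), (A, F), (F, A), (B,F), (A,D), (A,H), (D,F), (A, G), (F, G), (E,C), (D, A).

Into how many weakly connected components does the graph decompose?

2

From A: component {A, B, D, F, G, H}.
From C: component {C, E}.
That's 2 components.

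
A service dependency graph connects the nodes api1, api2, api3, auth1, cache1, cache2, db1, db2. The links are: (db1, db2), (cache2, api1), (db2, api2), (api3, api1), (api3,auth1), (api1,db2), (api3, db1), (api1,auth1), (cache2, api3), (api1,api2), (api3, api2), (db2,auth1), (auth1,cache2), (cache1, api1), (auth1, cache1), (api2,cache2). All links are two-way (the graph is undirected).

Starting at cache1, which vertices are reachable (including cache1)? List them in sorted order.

api1, api2, api3, auth1, cache1, cache2, db1, db2

Start at cache1.
Its neighbours: api1, auth1.
Then their neighbours: api2, api3, cache2, db2.
Then next layer: db1.
Every vertex is now reached.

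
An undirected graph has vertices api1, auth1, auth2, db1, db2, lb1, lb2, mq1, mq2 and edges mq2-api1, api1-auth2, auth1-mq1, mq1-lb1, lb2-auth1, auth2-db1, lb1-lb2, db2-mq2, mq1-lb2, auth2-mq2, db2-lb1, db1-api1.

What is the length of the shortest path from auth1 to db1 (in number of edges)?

6

Distance 0: auth1.
Distance 1: lb2, mq1.
Distance 2: lb1.
Distance 3: db2.
Distance 4: mq2.
Distance 5: api1, auth2.
Distance 6: db1 — contains db1.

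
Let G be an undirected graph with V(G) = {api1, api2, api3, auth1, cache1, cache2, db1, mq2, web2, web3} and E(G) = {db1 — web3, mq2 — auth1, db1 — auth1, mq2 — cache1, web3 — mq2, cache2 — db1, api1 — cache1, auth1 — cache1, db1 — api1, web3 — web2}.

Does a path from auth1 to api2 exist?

No

Explore from auth1.
Distance 1: reach cache1, db1, mq2.
Distance 2: reach api1, cache2, web3.
Distance 3: reach web2.
The search is exhausted without reaching api2; it lies in a different component.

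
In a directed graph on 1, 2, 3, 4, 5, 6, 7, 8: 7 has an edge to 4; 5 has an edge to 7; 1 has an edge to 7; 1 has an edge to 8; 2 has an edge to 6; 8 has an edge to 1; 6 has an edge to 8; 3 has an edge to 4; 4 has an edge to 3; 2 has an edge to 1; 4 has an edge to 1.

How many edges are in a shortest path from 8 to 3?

4

Distance 0: 8.
Distance 1: 1.
Distance 2: 7.
Distance 3: 4.
Distance 4: 3 — contains 3.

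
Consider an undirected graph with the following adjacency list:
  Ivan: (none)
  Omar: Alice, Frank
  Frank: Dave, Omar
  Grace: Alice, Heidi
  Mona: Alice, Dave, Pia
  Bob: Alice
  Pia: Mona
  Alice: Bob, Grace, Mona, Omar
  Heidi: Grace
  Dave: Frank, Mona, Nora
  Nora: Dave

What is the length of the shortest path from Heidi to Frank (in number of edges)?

Distance 0: Heidi.
Distance 1: Grace.
Distance 2: Alice.
Distance 3: Bob, Mona, Omar.
Distance 4: Dave, Frank, Pia — contains Frank.

4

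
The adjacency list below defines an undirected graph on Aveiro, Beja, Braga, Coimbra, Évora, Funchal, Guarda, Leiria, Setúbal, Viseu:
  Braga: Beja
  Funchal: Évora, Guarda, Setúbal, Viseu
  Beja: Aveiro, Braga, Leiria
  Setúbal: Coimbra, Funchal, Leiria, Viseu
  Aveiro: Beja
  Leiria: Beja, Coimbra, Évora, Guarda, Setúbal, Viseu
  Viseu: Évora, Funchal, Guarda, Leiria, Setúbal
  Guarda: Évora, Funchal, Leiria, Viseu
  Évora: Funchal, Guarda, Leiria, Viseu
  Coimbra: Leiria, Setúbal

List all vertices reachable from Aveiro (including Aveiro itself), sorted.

Aveiro, Beja, Braga, Coimbra, Évora, Funchal, Guarda, Leiria, Setúbal, Viseu

Start at Aveiro.
Its neighbours: Beja.
Then their neighbours: Braga, Leiria.
Then next layer: Coimbra, Évora, Guarda, Setúbal, Viseu.
Then next layer: Funchal.
Every vertex is now reached.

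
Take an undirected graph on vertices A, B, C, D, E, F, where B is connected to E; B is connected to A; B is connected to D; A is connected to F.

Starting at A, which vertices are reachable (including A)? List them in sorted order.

Start at A.
Its neighbours: B, F.
Then their neighbours: D, E.
Nothing further is reachable.

A, B, D, E, F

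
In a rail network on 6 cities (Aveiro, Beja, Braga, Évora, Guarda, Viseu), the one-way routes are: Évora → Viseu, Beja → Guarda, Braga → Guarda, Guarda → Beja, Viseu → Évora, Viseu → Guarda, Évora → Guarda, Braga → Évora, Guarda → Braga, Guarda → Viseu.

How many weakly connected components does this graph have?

From Aveiro: component {Aveiro}.
From Beja: component {Beja, Braga, Évora, Guarda, Viseu}.
That's 2 components.

2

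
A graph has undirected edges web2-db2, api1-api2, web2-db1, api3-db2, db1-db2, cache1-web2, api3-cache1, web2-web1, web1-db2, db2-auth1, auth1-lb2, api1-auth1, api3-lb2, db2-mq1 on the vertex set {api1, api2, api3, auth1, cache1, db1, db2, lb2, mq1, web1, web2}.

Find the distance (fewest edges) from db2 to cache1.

2

Distance 0: db2.
Distance 1: api3, auth1, db1, mq1, web1, web2.
Distance 2: api1, cache1, lb2 — contains cache1.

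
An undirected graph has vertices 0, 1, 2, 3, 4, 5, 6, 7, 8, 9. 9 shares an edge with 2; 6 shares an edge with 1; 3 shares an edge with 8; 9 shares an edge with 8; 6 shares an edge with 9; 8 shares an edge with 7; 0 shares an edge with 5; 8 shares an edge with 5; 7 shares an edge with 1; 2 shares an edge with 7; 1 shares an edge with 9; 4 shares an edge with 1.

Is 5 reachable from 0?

Yes

Explore from 0.
Distance 1: reach 5.
Found 5.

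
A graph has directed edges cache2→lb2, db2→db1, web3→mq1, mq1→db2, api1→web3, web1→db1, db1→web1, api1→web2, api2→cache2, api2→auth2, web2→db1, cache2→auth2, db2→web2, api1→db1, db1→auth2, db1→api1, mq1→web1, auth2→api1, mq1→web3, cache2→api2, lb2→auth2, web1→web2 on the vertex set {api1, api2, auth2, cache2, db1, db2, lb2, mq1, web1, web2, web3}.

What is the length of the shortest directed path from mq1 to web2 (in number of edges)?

Distance 0: mq1.
Distance 1: db2, web1, web3.
Distance 2: db1, web2 — contains web2.

2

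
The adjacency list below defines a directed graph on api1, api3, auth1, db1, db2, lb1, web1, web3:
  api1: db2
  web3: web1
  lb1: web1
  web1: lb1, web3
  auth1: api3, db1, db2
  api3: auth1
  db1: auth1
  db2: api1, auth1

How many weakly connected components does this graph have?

From api1: component {api1, api3, auth1, db1, db2}.
From lb1: component {lb1, web1, web3}.
That's 2 components.

2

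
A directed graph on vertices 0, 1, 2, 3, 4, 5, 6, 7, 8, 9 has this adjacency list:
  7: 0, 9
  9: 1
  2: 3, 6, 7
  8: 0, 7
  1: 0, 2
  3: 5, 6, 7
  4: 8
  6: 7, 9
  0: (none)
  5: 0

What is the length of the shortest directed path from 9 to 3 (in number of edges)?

Distance 0: 9.
Distance 1: 1.
Distance 2: 0, 2.
Distance 3: 3, 6, 7 — contains 3.

3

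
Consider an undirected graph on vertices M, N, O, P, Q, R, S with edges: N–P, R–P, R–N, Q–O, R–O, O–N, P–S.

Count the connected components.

From M: component {M}.
From N: component {N, O, P, Q, R, S}.
That's 2 components.

2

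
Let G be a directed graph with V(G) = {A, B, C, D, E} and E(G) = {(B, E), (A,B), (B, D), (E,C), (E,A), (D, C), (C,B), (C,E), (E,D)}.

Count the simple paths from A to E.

A→B→D→C→E
A→B→E

2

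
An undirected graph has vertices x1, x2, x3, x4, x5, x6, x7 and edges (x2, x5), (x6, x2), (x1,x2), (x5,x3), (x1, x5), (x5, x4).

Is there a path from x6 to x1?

Explore from x6.
Distance 1: reach x2.
Distance 2: reach x1, x5.
Found x1.

Yes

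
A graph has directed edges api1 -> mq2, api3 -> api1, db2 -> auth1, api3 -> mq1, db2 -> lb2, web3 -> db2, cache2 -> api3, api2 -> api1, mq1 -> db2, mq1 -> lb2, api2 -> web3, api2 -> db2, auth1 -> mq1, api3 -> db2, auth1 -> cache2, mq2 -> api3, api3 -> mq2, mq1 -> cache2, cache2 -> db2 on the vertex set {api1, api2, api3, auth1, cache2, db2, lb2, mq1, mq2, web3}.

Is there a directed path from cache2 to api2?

No

Explore from cache2.
Distance 1: reach api3, db2.
Distance 2: reach api1, auth1, lb2, mq1, mq2.
The search from cache2 is exhausted; no directed path reaches api2.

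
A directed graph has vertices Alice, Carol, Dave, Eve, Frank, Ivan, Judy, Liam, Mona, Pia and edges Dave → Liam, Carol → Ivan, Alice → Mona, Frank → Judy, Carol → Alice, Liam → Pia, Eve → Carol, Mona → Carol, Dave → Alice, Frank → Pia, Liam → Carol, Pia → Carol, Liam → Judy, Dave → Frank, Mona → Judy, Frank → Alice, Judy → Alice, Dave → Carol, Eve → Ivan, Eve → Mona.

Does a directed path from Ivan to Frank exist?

Ivan has no outgoing edges, so nothing is reachable from it.

No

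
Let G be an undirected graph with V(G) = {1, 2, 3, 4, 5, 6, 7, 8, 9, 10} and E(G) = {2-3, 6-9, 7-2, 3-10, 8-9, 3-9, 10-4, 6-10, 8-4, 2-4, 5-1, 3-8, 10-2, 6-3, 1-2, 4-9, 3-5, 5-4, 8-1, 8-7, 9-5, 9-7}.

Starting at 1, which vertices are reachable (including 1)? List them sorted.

1, 2, 3, 4, 5, 6, 7, 8, 9, 10

Start at 1.
Its neighbours: 2, 5, 8.
Then their neighbours: 3, 4, 7, 9, 10.
Then next layer: 6.
Every vertex is now reached.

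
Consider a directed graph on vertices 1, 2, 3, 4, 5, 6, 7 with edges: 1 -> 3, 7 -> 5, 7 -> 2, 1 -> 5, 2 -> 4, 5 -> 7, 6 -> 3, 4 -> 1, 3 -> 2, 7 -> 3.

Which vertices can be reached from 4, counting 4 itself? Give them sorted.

Start at 4.
Its neighbours: 1.
Then their neighbours: 3, 5.
Then next layer: 2, 7.
Nothing further is reachable.

1, 2, 3, 4, 5, 7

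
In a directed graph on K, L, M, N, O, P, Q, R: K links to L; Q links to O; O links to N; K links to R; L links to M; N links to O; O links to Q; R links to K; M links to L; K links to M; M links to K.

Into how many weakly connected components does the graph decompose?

3

From K: component {K, L, M, R}.
From N: component {N, O, Q}.
From P: component {P}.
That's 3 components.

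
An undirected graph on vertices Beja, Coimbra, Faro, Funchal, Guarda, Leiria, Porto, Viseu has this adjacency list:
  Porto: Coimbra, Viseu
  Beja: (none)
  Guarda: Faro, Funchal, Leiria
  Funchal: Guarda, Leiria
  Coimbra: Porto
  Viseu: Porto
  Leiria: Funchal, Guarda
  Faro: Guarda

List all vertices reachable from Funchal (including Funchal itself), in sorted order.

Faro, Funchal, Guarda, Leiria

Start at Funchal.
Its neighbours: Guarda, Leiria.
Then their neighbours: Faro.
Nothing further is reachable.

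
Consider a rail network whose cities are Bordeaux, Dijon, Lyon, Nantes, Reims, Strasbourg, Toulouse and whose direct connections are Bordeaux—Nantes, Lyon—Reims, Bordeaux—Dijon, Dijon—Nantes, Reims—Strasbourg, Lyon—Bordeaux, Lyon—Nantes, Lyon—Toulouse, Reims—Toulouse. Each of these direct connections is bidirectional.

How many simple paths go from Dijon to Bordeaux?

3

Dijon–Bordeaux
Dijon–Nantes–Bordeaux
Dijon–Nantes–Lyon–Bordeaux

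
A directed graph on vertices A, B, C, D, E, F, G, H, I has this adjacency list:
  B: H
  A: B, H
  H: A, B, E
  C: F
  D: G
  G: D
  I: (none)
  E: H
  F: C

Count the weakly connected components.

4

From A: component {A, B, E, H}.
From C: component {C, F}.
From D: component {D, G}.
From I: component {I}.
That's 4 components.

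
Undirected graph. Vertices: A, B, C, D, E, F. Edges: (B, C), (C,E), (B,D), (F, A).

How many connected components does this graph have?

2

From A: component {A, F}.
From B: component {B, C, D, E}.
That's 2 components.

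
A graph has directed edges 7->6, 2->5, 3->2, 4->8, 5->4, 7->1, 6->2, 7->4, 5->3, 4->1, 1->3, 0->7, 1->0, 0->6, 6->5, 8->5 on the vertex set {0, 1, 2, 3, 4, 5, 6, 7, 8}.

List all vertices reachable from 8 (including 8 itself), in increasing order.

0, 1, 2, 3, 4, 5, 6, 7, 8

Start at 8.
Its neighbours: 5.
Then their neighbours: 3, 4.
Then next layer: 1, 2.
Then next layer: 0.
Then next layer: 6, 7.
Every vertex is now reached.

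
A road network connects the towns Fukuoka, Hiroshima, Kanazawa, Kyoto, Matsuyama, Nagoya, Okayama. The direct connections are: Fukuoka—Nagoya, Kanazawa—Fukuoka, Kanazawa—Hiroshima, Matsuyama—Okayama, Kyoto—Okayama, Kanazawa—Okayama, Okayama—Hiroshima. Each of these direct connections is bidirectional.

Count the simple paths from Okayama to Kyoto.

Okayama–Kyoto

1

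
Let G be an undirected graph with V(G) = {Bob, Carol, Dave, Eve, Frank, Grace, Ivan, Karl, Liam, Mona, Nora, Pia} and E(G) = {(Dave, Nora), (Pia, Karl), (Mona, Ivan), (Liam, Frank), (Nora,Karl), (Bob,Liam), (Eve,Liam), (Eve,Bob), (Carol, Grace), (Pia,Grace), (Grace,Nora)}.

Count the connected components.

3

From Bob: component {Bob, Eve, Frank, Liam}.
From Carol: component {Carol, Dave, Grace, Karl, Nora, Pia}.
From Ivan: component {Ivan, Mona}.
That's 3 components.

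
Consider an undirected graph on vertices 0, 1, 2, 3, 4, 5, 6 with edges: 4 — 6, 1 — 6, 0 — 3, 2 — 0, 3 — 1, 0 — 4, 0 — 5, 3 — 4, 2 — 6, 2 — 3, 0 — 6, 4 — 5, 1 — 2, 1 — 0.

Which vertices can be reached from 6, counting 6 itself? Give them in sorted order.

0, 1, 2, 3, 4, 5, 6

Start at 6.
Its neighbours: 0, 1, 2, 4.
Then their neighbours: 3, 5.
Every vertex is now reached.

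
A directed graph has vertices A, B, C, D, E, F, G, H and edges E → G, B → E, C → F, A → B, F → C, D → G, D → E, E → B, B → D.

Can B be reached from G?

G has no outgoing edges, so nothing is reachable from it.

No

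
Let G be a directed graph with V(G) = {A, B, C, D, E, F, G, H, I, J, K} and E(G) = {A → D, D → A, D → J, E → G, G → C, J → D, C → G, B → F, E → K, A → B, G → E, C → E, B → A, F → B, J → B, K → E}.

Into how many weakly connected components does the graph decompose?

4

From A: component {A, B, D, F, J}.
From C: component {C, E, G, K}.
From H: component {H}.
From I: component {I}.
That's 4 components.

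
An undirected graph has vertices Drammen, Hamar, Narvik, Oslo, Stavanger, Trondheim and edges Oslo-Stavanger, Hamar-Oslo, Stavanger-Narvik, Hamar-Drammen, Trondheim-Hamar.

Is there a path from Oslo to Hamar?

Yes

Explore from Oslo.
Distance 1: reach Hamar, Stavanger.
Found Hamar.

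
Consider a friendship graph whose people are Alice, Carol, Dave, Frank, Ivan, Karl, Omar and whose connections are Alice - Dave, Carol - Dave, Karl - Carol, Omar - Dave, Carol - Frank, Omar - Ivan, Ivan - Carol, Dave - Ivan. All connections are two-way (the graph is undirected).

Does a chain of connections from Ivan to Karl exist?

Explore from Ivan.
Distance 1: reach Carol, Dave, Omar.
Distance 2: reach Alice, Frank, Karl.
Found Karl.

Yes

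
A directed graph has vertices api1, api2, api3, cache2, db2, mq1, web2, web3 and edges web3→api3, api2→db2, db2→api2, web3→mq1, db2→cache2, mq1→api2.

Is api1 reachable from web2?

No

web2 has no outgoing edges, so nothing is reachable from it.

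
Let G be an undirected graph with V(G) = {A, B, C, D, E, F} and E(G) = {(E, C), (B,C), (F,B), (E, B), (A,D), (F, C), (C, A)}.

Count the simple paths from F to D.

F–B–C–A–D
F–B–E–C–A–D
F–C–A–D

3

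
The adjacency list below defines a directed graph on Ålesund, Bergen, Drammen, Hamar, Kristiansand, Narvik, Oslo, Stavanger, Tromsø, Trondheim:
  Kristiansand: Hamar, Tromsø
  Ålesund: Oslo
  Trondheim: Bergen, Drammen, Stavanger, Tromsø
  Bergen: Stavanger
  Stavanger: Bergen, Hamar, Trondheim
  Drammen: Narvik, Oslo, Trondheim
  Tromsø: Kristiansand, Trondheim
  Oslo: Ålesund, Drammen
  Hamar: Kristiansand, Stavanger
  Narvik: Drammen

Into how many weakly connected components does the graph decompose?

From Ålesund: component {Ålesund, Bergen, Drammen, Hamar, Kristiansand, Narvik, Oslo, Stavanger, Tromsø, Trondheim}.
That's 1 component.

1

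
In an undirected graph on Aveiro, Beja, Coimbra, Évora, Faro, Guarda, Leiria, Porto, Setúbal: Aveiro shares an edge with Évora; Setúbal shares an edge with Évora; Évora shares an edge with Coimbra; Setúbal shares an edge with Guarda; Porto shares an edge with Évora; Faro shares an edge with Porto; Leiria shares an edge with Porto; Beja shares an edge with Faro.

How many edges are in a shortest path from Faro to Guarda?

Distance 0: Faro.
Distance 1: Beja, Porto.
Distance 2: Évora, Leiria.
Distance 3: Aveiro, Coimbra, Setúbal.
Distance 4: Guarda — contains Guarda.

4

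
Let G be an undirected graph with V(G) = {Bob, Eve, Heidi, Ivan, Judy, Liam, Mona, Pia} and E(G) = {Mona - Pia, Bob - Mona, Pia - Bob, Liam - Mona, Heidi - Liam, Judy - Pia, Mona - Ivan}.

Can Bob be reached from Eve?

No

Eve has no edges, so nothing is reachable from it.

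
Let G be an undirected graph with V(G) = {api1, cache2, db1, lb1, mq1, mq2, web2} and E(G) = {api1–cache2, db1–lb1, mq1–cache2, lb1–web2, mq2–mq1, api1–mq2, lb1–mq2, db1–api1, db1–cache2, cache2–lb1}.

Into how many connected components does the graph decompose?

From api1: component {api1, cache2, db1, lb1, mq1, mq2, web2}.
That's 1 component.

1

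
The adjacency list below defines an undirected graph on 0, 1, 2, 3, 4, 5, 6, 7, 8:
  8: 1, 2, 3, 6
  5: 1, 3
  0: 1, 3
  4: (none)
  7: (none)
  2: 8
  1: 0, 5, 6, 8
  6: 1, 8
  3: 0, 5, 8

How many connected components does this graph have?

From 0: component {0, 1, 2, 3, 5, 6, 8}.
From 4: component {4}.
From 7: component {7}.
That's 3 components.

3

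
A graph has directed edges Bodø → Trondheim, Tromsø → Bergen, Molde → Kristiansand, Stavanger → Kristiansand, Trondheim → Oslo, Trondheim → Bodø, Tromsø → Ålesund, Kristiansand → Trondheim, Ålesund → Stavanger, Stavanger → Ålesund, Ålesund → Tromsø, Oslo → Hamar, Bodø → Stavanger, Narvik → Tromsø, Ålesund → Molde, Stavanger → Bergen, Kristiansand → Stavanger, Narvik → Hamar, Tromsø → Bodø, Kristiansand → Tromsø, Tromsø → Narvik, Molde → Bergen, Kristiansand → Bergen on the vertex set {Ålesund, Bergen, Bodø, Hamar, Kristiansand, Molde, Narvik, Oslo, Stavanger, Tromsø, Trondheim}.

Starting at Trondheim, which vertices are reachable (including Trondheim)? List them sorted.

Start at Trondheim.
Its neighbours: Bodø, Oslo.
Then their neighbours: Hamar, Stavanger.
Then next layer: Ålesund, Bergen, Kristiansand.
Then next layer: Molde, Tromsø.
Then next layer: Narvik.
Every vertex is now reached.

Ålesund, Bergen, Bodø, Hamar, Kristiansand, Molde, Narvik, Oslo, Stavanger, Tromsø, Trondheim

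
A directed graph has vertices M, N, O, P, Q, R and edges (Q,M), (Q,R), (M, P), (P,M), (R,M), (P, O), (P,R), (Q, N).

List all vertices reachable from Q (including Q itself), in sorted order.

M, N, O, P, Q, R

Start at Q.
Its neighbours: M, N, R.
Then their neighbours: P.
Then next layer: O.
Every vertex is now reached.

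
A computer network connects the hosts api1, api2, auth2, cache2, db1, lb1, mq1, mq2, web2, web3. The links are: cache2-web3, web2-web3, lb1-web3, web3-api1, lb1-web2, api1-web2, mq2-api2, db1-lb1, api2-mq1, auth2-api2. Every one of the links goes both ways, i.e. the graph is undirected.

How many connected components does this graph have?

2

From api1: component {api1, cache2, db1, lb1, web2, web3}.
From api2: component {api2, auth2, mq1, mq2}.
That's 2 components.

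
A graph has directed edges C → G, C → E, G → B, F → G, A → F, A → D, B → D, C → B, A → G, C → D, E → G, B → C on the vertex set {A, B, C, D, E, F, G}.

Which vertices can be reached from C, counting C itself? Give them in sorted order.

B, C, D, E, G

Start at C.
Its neighbours: B, D, E, G.
Nothing further is reachable.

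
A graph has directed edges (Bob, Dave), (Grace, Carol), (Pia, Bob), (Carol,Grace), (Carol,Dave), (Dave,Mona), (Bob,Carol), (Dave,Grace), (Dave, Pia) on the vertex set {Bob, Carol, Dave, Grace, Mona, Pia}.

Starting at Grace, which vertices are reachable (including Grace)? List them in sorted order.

Bob, Carol, Dave, Grace, Mona, Pia

Start at Grace.
Its neighbours: Carol.
Then their neighbours: Dave.
Then next layer: Mona, Pia.
Then next layer: Bob.
Every vertex is now reached.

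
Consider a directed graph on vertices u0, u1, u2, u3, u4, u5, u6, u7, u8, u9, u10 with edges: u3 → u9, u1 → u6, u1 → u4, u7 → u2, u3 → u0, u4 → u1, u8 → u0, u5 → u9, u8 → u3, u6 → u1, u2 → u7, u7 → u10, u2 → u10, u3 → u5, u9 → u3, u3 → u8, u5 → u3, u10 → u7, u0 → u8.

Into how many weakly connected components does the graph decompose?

From u0: component {u0, u3, u5, u8, u9}.
From u1: component {u1, u4, u6}.
From u2: component {u2, u7, u10}.
That's 3 components.

3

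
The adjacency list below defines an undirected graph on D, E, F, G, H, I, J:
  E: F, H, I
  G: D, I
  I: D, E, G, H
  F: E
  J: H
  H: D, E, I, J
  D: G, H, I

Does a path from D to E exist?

Yes

Explore from D.
Distance 1: reach G, H, I.
Distance 2: reach E, J.
Found E.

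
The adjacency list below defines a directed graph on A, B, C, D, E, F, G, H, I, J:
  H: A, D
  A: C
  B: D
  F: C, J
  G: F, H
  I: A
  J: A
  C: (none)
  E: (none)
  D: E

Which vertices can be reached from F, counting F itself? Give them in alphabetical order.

Start at F.
Its neighbours: C, J.
Then their neighbours: A.
Nothing further is reachable.

A, C, F, J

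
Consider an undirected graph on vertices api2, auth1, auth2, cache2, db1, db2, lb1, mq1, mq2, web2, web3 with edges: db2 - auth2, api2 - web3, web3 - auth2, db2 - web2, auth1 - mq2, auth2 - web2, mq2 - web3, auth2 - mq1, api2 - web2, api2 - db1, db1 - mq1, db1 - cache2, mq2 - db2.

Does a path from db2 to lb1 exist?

No

Explore from db2.
Distance 1: reach auth2, mq2, web2.
Distance 2: reach api2, auth1, mq1, web3.
Distance 3: reach db1.
Distance 4: reach cache2.
The search is exhausted without reaching lb1; it lies in a different component.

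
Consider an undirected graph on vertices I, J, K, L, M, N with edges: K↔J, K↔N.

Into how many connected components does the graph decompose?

4

From I: component {I}.
From J: component {J, K, N}.
From L: component {L}.
From M: component {M}.
That's 4 components.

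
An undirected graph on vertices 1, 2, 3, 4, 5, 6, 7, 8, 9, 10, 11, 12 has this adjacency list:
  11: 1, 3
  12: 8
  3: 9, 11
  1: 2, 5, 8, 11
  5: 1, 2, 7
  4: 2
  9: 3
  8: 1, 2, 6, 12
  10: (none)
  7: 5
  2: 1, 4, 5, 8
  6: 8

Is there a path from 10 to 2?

10 has no edges, so nothing is reachable from it.

No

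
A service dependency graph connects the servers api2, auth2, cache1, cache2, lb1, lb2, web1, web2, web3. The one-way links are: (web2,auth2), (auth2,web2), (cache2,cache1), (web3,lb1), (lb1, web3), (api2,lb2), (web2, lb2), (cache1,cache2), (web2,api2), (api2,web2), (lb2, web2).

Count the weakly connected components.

4

From api2: component {api2, auth2, lb2, web2}.
From cache1: component {cache1, cache2}.
From lb1: component {lb1, web3}.
From web1: component {web1}.
That's 4 components.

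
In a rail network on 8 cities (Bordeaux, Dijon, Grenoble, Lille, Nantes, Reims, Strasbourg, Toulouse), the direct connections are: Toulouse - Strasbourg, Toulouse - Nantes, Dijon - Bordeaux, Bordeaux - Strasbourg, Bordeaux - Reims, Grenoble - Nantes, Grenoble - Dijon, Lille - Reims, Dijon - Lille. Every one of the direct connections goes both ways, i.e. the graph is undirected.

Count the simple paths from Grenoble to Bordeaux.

Grenoble–Dijon–Bordeaux
Grenoble–Dijon–Lille–Reims–Bordeaux
Grenoble–Nantes–Toulouse–Strasbourg–Bordeaux

3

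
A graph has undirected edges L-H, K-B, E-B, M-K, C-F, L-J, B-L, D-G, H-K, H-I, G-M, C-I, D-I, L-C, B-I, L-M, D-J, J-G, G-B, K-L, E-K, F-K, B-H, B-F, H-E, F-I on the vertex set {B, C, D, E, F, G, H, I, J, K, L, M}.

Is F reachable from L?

Yes

Explore from L.
Distance 1: reach B, C, H, J, K, M.
Distance 2: reach D, E, F, G, I.
Found F.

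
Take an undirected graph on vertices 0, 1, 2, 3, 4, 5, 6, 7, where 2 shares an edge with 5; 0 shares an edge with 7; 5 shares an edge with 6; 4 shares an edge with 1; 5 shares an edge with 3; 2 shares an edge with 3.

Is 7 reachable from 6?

No

Explore from 6.
Distance 1: reach 5.
Distance 2: reach 2, 3.
The search is exhausted without reaching 7; it lies in a different component.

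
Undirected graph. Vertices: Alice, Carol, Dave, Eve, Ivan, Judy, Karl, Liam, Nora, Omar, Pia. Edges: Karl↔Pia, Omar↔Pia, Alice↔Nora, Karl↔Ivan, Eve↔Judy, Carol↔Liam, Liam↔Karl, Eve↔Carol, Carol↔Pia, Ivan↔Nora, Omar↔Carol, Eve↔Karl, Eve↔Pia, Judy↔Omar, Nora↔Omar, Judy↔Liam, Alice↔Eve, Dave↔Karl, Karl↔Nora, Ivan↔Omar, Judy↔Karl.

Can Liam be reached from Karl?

Yes

Explore from Karl.
Distance 1: reach Dave, Eve, Ivan, Judy, Liam, Nora, Pia.
Found Liam.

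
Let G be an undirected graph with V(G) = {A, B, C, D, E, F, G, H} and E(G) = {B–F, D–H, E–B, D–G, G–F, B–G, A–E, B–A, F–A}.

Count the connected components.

From A: component {A, B, D, E, F, G, H}.
From C: component {C}.
That's 2 components.

2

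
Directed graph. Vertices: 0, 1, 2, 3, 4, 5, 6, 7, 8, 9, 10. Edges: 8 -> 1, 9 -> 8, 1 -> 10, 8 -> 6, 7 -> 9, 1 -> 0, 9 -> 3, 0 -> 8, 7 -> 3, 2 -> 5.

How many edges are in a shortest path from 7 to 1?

3

Distance 0: 7.
Distance 1: 3, 9.
Distance 2: 8.
Distance 3: 1, 6 — contains 1.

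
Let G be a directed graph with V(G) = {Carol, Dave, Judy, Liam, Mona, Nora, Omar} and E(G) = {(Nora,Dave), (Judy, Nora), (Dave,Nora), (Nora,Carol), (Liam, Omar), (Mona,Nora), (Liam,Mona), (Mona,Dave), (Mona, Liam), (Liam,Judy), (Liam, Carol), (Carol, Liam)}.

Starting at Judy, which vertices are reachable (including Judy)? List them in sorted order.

Carol, Dave, Judy, Liam, Mona, Nora, Omar

Start at Judy.
Its neighbours: Nora.
Then their neighbours: Carol, Dave.
Then next layer: Liam.
Then next layer: Mona, Omar.
Every vertex is now reached.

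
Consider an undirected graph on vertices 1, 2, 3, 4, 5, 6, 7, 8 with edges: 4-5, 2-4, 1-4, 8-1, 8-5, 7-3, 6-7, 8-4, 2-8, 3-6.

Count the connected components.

From 1: component {1, 2, 4, 5, 8}.
From 3: component {3, 6, 7}.
That's 2 components.

2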